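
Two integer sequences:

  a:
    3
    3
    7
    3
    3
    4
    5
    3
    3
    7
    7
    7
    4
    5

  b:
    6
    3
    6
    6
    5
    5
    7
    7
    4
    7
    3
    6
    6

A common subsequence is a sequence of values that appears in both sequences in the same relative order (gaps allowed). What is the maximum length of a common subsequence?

5

One common subsequence of length 5: 3 [1,2]; then 5 [7,6]; then 7 [10,7]; then 7 [11,8]; then 7 [12,10]. Since dp[14][13] = 5, nothing longer is possible.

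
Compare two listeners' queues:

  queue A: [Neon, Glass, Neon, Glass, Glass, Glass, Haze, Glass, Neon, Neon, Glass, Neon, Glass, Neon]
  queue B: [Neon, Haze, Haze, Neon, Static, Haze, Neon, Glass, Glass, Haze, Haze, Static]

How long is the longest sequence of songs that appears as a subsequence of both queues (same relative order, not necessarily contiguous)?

6

Pick Neon (queue A #1, queue B #1), Neon (queue A #3, queue B #4), Haze (queue A #7, queue B #6), Neon (queue A #10, queue B #7), Glass (queue A #11, queue B #8), Glass (queue A #13, queue B #9); all 6 songs appear in both, in order. Since dp[14][12] = 6, nothing longer is possible.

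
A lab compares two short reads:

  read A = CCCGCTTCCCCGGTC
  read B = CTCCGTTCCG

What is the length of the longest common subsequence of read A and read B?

9

Let dp[i][j] be the LCS length of the first i bases of read A and the first j bases of read B. dp[i][j] = dp[i-1][j-1]+1 when the i-th and j-th bases match, else max(dp[i-1][j], dp[i][j-1]).
    ·  C  T  C  C  G  T  T  C  C  G
 ·  0  0  0  0  0  0  0  0  0  0  0
 C  0  1  1  1  1  1  1  1  1  1  1
 C  0  1  1  2  2  2  2  2  2  2  2
 C  0  1  1  2  3  3  3  3  3  3  3
 G  0  1  1  2  3  4  4  4  4  4  4
 C  0  1  1  2  3  4  4  4  5  5  5
 T  0  1  2  2  3  4  5  5  5  5  5
 T  0  1  2  2  3  4  5  6  6  6  6
 C  0  1  2  3  3  4  5  6  7  7  7
 C  0  1  2  3  4  4  5  6  7  8  8
 C  0  1  2  3  4  4  5  6  7  8  8
 C  0  1  2  3  4  4  5  6  7  8  8
 G  0  1  2  3  4  5  5  6  7  8  9
 G  0  1  2  3  4  5  5  6  7  8  9
 T  0  1  2  3  4  5  6  6  7  8  9
 C  0  1  2  3  4  5  6  6  7  8  9
dp[15][10] = 9. One LCS (by backtracking along matches): CCCGTTCCG.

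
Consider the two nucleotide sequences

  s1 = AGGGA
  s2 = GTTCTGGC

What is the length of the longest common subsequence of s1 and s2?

3

Let dp[i][j] be the LCS length of the first i bases of s1 and the first j bases of s2. dp[i][j] = dp[i-1][j-1]+1 when the i-th and j-th bases match, else max(dp[i-1][j], dp[i][j-1]).
    ·  G  T  T  C  T  G  G  C
 ·  0  0  0  0  0  0  0  0  0
 A  0  0  0  0  0  0  0  0  0
 G  0  1  1  1  1  1  1  1  1
 G  0  1  1  1  1  1  2  2  2
 G  0  1  1  1  1  1  2  3  3
 A  0  1  1  1  1  1  2  3  3
dp[5][8] = 3. One LCS (by backtracking along matches): GGG.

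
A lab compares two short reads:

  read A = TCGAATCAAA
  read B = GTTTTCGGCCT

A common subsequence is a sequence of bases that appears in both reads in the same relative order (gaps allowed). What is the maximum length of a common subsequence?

Let dp[i][j] be the LCS length of the first i bases of read A and the first j bases of read B. dp[i][j] = dp[i-1][j-1]+1 when the i-th and j-th bases match, else max(dp[i-1][j], dp[i][j-1]).
    ·  G  T  T  T  T  C  G  G  C  C  T
 ·  0  0  0  0  0  0  0  0  0  0  0  0
 T  0  0  1  1  1  1  1  1  1  1  1  1
 C  0  0  1  1  1  1  2  2  2  2  2  2
 G  0  1  1  1  1  1  2  3  3  3  3  3
 A  0  1  1  1  1  1  2  3  3  3  3  3
 A  0  1  1  1  1  1  2  3  3  3  3  3
 T  0  1  2  2  2  2  2  3  3  3  3  4
 C  0  1  2  2  2  2  3  3  3  4  4  4
 A  0  1  2  2  2  2  3  3  3  4  4  4
 A  0  1  2  2  2  2  3  3  3  4  4  4
 A  0  1  2  2  2  2  3  3  3  4  4  4
dp[10][11] = 4. One LCS (by backtracking along matches): TCGT.

4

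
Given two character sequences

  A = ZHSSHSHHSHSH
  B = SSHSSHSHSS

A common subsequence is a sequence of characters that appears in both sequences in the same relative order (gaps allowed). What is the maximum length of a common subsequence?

8

Let dp[i][j] be the LCS length of the first i characters of A and the first j characters of B. dp[i][j] = dp[i-1][j-1]+1 when the i-th and j-th characters match, else max(dp[i-1][j], dp[i][j-1]).
    ·  S  S  H  S  S  H  S  H  S  S
 ·  0  0  0  0  0  0  0  0  0  0  0
 Z  0  0  0  0  0  0  0  0  0  0  0
 H  0  0  0  1  1  1  1  1  1  1  1
 S  0  1  1  1  2  2  2  2  2  2  2
 S  0  1  2  2  2  3  3  3  3  3  3
 H  0  1  2  3  3  3  4  4  4  4  4
 S  0  1  2  3  4  4  4  5  5  5  5
 H  0  1  2  3  4  4  5  5  6  6  6
 H  0  1  2  3  4  4  5  5  6  6  6
 S  0  1  2  3  4  5  5  6  6  7  7
 H  0  1  2  3  4  5  6  6  7  7  7
 S  0  1  2  3  4  5  6  7  7  8  8
 H  0  1  2  3  4  5  6  7  8  8  8
dp[12][10] = 8. One LCS (by backtracking along matches): HSSHSHSS.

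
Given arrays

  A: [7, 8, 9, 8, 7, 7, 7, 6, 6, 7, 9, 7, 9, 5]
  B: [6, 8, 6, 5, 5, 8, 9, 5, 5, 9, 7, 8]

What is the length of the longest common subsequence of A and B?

Match 8 (A #2, B #6), then 9 (A #3, B #7), then 9 (A #11, B #10), then 7 (A #12, B #11) — 4 values in the same relative order in both. Since dp[14][12] = 4, nothing longer is possible.

4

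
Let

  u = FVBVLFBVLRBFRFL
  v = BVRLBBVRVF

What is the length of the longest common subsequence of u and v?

Let dp[i][j] be the LCS length of the first i characters of u and the first j characters of v. dp[i][j] = dp[i-1][j-1]+1 when the i-th and j-th characters match, else max(dp[i-1][j], dp[i][j-1]).
    ·  B  V  R  L  B  B  V  R  V  F
 ·  0  0  0  0  0  0  0  0  0  0  0
 F  0  0  0  0  0  0  0  0  0  0  1
 V  0  0  1  1  1  1  1  1  1  1  1
 B  0  1  1  1  1  2  2  2  2  2  2
 V  0  1  2  2  2  2  2  3  3  3  3
 L  0  1  2  2  3  3  3  3  3  3  3
 F  0  1  2  2  3  3  3  3  3  3  4
 B  0  1  2  2  3  4  4  4  4  4  4
 V  0  1  2  2  3  4  4  5  5  5  5
 L  0  1  2  2  3  4  4  5  5  5  5
 R  0  1  2  3  3  4  4  5  6  6  6
 B  0  1  2  3  3  4  5  5  6  6  6
 F  0  1  2  3  3  4  5  5  6  6  7
 R  0  1  2  3  3  4  5  5  6  6  7
 F  0  1  2  3  3  4  5  5  6  6  7
 L  0  1  2  3  4  4  5  5  6  6  7
dp[15][10] = 7. One LCS (by backtracking along matches): BVLBVRF.

7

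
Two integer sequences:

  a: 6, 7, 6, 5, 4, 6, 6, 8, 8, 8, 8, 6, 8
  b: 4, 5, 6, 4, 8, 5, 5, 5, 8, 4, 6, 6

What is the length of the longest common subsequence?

5

One common subsequence of length 5: 6 [1,3] → 5 [4,8] → 4 [5,10] → 6 [7,11] → 6 [12,12]. dp[13][12] = 5 confirms this is the maximum.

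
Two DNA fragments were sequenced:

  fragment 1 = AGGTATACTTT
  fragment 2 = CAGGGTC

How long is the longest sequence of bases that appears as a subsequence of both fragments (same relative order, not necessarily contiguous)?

Pick A at fragment 1[1]=fragment 2[2], then G at fragment 1[2]=fragment 2[4], then G at fragment 1[3]=fragment 2[5], then T at fragment 1[6]=fragment 2[6], then C at fragment 1[8]=fragment 2[7]; all 5 bases appear in both, in order, and the DP table's final entry dp[11][7] is also 5, so no common subsequence is longer.

5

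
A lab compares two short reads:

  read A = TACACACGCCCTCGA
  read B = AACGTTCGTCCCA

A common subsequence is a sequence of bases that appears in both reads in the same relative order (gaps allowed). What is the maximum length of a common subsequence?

9

Taking A [2,1], then A [4,2], then C [5,3], then C [7,7], then G [8,8], then C [10,10], then C [11,11], then C [13,12], then A [15,13] gives a common subsequence of length 9. dp[15][13] = 9 confirms this is the maximum.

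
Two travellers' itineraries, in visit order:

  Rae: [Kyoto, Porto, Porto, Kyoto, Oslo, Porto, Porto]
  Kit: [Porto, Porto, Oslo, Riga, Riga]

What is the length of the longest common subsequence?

Pick Porto (Rae #2, Kit #1), Porto (Rae #3, Kit #2), Oslo (Rae #5, Kit #3); all 3 stops appear in both, in order. The LCS DP gives dp[7][5] = 3, so this is optimal.

3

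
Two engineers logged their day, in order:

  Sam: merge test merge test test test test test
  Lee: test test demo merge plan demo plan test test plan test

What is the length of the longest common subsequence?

Taking test (Sam #2, Lee #2), then merge (Sam #3, Lee #4), then test (Sam #4, Lee #8), then test (Sam #5, Lee #9), then test (Sam #8, Lee #11) gives a common subsequence of length 5. dp[8][11] = 5 confirms this is the maximum.

5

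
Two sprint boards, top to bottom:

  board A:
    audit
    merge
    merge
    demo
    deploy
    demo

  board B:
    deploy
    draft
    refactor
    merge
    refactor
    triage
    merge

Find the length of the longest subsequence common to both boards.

One common subsequence of length 2: merge [2,4] → merge [3,7]. dp[6][7] = 2 confirms this is the maximum.

2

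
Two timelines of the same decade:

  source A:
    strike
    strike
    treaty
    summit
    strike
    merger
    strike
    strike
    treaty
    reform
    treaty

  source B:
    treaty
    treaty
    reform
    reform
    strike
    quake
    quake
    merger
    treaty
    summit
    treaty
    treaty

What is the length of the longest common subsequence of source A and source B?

Pick strike (source A #1, source B #5) → treaty (source A #3, source B #9) → summit (source A #4, source B #10) → treaty (source A #9, source B #11) → treaty (source A #11, source B #12); all 5 events appear in both, in order. The LCS DP gives dp[11][12] = 5, so this is optimal.

5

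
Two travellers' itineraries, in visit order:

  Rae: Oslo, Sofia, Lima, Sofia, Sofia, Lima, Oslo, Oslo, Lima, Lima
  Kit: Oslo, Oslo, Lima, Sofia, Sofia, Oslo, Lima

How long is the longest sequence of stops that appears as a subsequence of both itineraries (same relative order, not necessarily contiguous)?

6

Match Oslo [1,2]; then Lima [3,3]; then Sofia [4,4]; then Sofia [5,5]; then Oslo [8,6]; then Lima [10,7] — 6 stops in the same relative order in both, and the DP table's final entry dp[10][7] is also 6, so no common subsequence is longer.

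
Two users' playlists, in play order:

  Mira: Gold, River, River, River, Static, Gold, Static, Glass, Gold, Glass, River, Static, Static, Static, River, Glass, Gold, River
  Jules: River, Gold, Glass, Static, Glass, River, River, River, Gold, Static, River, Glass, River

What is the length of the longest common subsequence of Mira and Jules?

9

Match Gold at Mira[1]=Jules[2], then River at Mira[2]=Jules[6], then River at Mira[3]=Jules[7], then River at Mira[4]=Jules[8], then Gold at Mira[9]=Jules[9], then Static at Mira[14]=Jules[10], then River at Mira[15]=Jules[11], then Glass at Mira[16]=Jules[12], then River at Mira[18]=Jules[13] — 9 songs in the same relative order in both. dp[18][13] = 9 confirms this is the maximum.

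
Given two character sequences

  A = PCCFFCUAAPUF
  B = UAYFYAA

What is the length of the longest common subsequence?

One common subsequence of length 3: F [4,4]; then A [8,6]; then A [9,7], and the DP table's final entry dp[12][7] is also 3, so no common subsequence is longer.

3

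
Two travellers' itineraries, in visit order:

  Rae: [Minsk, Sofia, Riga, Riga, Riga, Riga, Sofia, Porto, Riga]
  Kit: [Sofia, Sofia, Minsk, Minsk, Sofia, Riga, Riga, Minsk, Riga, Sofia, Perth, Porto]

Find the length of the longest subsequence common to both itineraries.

7

Match Minsk [1,4]; then Sofia [2,5]; then Riga [3,6]; then Riga [4,7]; then Riga [6,9]; then Sofia [7,10]; then Porto [8,12] — 7 stops in the same relative order in both, and the DP table's final entry dp[9][12] is also 7, so no common subsequence is longer.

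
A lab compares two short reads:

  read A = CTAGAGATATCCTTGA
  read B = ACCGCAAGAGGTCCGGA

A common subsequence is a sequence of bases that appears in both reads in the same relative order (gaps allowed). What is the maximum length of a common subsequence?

10

Taking C [1,5], A [3,7], G [4,8], A [5,9], G [6,11], T [10,12], C [11,13], C [12,14], G [15,16], A [16,17] gives a common subsequence of length 10, and the DP table's final entry dp[16][17] is also 10, so no common subsequence is longer.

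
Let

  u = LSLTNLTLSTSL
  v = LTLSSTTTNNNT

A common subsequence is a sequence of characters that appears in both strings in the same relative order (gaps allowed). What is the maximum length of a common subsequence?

Let dp[i][j] be the LCS length of the first i characters of u and the first j characters of v. dp[i][j] = dp[i-1][j-1]+1 when the i-th and j-th characters match, else max(dp[i-1][j], dp[i][j-1]).
    ·  L  T  L  S  S  T  T  T  N  N  N  T
 ·  0  0  0  0  0  0  0  0  0  0  0  0  0
 L  0  1  1  1  1  1  1  1  1  1  1  1  1
 S  0  1  1  1  2  2  2  2  2  2  2  2  2
 L  0  1  1  2  2  2  2  2  2  2  2  2  2
 T  0  1  2  2  2  2  3  3  3  3  3  3  3
 N  0  1  2  2  2  2  3  3  3  4  4  4  4
 L  0  1  2  3  3  3  3  3  3  4  4  4  4
 T  0  1  2  3  3  3  4  4  4  4  4  4  5
 L  0  1  2  3  3  3  4  4  4  4  4  4  5
 S  0  1  2  3  4  4  4  4  4  4  4  4  5
 T  0  1  2  3  4  4  5  5  5  5  5  5  5
 S  0  1  2  3  4  5  5  5  5  5  5  5  5
 L  0  1  2  3  4  5  5  5  5  5  5  5  5
dp[12][12] = 5. One LCS (by backtracking along matches): LSTNT.

5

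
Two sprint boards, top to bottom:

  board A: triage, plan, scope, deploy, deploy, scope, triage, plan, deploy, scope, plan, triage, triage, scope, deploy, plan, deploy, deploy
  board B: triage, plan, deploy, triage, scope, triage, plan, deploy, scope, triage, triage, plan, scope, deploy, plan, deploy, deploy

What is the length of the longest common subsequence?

Taking triage at board A[1]=board B[1], then plan at board A[2]=board B[2], then deploy at board A[4]=board B[3], then scope at board A[6]=board B[5], then triage at board A[7]=board B[6], then plan at board A[8]=board B[7], then deploy at board A[9]=board B[8], then scope at board A[10]=board B[9], then triage at board A[12]=board B[10], then triage at board A[13]=board B[11], then scope at board A[14]=board B[13], then deploy at board A[15]=board B[14], then plan at board A[16]=board B[15], then deploy at board A[17]=board B[16], then deploy at board A[18]=board B[17] gives a common subsequence of length 15. dp[18][17] = 15 confirms this is the maximum.

15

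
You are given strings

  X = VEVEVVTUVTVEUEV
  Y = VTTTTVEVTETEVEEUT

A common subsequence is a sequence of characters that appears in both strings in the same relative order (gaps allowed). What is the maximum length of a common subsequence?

Taking V at X[1]=Y[1]; then V at X[3]=Y[6]; then E at X[4]=Y[7]; then V at X[6]=Y[8]; then T at X[7]=Y[9]; then T at X[10]=Y[11]; then V at X[11]=Y[13]; then E at X[12]=Y[15]; then U at X[13]=Y[16] gives a common subsequence of length 9. dp[15][17] = 9 confirms this is the maximum.

9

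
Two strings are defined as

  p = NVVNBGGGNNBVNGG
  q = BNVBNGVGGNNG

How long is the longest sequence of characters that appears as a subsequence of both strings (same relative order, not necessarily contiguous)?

Pick N at p[1]=q[2] → V at p[2]=q[3] → N at p[4]=q[5] → G at p[6]=q[6] → G at p[7]=q[8] → G at p[8]=q[9] → N at p[10]=q[10] → N at p[13]=q[11] → G at p[15]=q[12]; all 9 characters appear in both, in order. The LCS DP gives dp[15][12] = 9, so this is optimal.

9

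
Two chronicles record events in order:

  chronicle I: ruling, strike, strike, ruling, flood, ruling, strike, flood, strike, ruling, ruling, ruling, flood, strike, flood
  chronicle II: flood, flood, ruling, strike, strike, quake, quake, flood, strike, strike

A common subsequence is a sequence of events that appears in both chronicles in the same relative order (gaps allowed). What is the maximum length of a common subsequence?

6

One common subsequence of length 6: ruling at chronicle I[1]=chronicle II[3]; then strike at chronicle I[2]=chronicle II[4]; then strike at chronicle I[3]=chronicle II[5]; then flood at chronicle I[8]=chronicle II[8]; then strike at chronicle I[9]=chronicle II[9]; then strike at chronicle I[14]=chronicle II[10]. dp[15][10] = 6 confirms this is the maximum.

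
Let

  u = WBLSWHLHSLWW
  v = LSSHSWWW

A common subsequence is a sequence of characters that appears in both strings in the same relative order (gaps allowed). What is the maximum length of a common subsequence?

Match L at u[3]=v[1], then S at u[4]=v[3], then H at u[8]=v[4], then S at u[9]=v[5], then W at u[11]=v[7], then W at u[12]=v[8] — 6 characters in the same relative order in both, and the DP table's final entry dp[12][8] is also 6, so no common subsequence is longer.

6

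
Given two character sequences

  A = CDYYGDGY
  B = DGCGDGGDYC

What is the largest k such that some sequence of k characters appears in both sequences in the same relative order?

5

Taking C at A[1]=B[3]; then D at A[2]=B[5]; then G at A[5]=B[7]; then D at A[6]=B[8]; then Y at A[8]=B[9] gives a common subsequence of length 5. dp[8][10] = 5 confirms this is the maximum.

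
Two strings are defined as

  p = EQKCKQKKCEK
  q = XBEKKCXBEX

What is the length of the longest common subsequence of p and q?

5

One common subsequence of length 5: E at p[1]=q[3], K at p[7]=q[4], K at p[8]=q[5], C at p[9]=q[6], E at p[10]=q[9]. dp[11][10] = 5 confirms this is the maximum.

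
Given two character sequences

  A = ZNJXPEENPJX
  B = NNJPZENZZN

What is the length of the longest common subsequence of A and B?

5

Let dp[i][j] be the LCS length of the first i characters of A and the first j characters of B. dp[i][j] = dp[i-1][j-1]+1 when the i-th and j-th characters match, else max(dp[i-1][j], dp[i][j-1]).
    ·  N  N  J  P  Z  E  N  Z  Z  N
 ·  0  0  0  0  0  0  0  0  0  0  0
 Z  0  0  0  0  0  1  1  1  1  1  1
 N  0  1  1  1  1  1  1  2  2  2  2
 J  0  1  1  2  2  2  2  2  2  2  2
 X  0  1  1  2  2  2  2  2  2  2  2
 P  0  1  1  2  3  3  3  3  3  3  3
 E  0  1  1  2  3  3  4  4  4  4  4
 E  0  1  1  2  3  3  4  4  4  4  4
 N  0  1  2  2  3  3  4  5  5  5  5
 P  0  1  2  2  3  3  4  5  5  5  5
 J  0  1  2  3  3  3  4  5  5  5  5
 X  0  1  2  3  3  3  4  5  5  5  5
dp[11][10] = 5. One LCS (by backtracking along matches): NJPEN.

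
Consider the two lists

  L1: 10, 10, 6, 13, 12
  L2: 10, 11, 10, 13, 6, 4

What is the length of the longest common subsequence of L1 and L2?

3

Let dp[i][j] be the LCS length of the first i values of L1 and the first j values of L2. dp[i][j] = dp[i-1][j-1]+1 when the i-th and j-th values match, else max(dp[i-1][j], dp[i][j-1]).
    · 10 11 10 13  6  4
 ·  0  0  0  0  0  0  0
10  0  1  1  1  1  1  1
10  0  1  1  2  2  2  2
 6  0  1  1  2  2  3  3
13  0  1  1  2  3  3  3
12  0  1  1  2  3  3  3
dp[5][6] = 3. One LCS (by backtracking along matches): 10, 10, 6.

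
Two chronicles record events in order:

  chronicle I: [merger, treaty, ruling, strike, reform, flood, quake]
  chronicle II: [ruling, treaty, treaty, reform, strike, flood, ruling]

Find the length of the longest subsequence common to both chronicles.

One common subsequence of length 3: treaty at chronicle I[2]=chronicle II[3], strike at chronicle I[4]=chronicle II[5], flood at chronicle I[6]=chronicle II[6]. The LCS DP gives dp[7][7] = 3, so this is optimal.

3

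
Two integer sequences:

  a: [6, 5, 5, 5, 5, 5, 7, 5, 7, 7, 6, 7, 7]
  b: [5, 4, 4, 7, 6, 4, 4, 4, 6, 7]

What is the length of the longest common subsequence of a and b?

4

Taking 5 at a[2]=b[1] → 7 at a[7]=b[4] → 6 at a[11]=b[9] → 7 at a[13]=b[10] gives a common subsequence of length 4. dp[13][10] = 4 confirms this is the maximum.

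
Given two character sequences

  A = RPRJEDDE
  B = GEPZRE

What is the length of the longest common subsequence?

3

Taking P at A[2]=B[3], then R at A[3]=B[5], then E at A[8]=B[6] gives a common subsequence of length 3. dp[8][6] = 3 confirms this is the maximum.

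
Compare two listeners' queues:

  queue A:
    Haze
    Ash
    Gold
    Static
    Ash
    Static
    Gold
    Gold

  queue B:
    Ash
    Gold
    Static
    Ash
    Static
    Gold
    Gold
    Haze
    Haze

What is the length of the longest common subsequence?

One common subsequence of length 7: Ash at queue A[2]=queue B[1], then Gold at queue A[3]=queue B[2], then Static at queue A[4]=queue B[3], then Ash at queue A[5]=queue B[4], then Static at queue A[6]=queue B[5], then Gold at queue A[7]=queue B[6], then Gold at queue A[8]=queue B[7]. dp[8][9] = 7 confirms this is the maximum.

7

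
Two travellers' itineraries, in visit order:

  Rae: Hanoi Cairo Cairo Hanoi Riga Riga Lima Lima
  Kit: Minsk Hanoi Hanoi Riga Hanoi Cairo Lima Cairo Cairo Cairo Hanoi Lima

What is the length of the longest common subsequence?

Taking Hanoi at Rae[1]=Kit[5], then Cairo at Rae[2]=Kit[9], then Cairo at Rae[3]=Kit[10], then Hanoi at Rae[4]=Kit[11], then Lima at Rae[8]=Kit[12] gives a common subsequence of length 5, and the DP table's final entry dp[8][12] is also 5, so no common subsequence is longer.

5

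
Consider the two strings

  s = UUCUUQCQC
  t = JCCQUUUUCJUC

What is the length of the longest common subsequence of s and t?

6

Taking U (s #1, t #5); then U (s #2, t #6); then U (s #4, t #7); then U (s #5, t #8); then C (s #7, t #9); then C (s #9, t #12) gives a common subsequence of length 6, and the DP table's final entry dp[9][12] is also 6, so no common subsequence is longer.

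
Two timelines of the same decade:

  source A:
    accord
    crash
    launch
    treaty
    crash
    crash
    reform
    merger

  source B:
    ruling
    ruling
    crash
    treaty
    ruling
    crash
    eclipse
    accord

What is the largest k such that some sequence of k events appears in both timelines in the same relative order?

Taking crash at source A[2]=source B[3], treaty at source A[4]=source B[4], crash at source A[5]=source B[6] gives a common subsequence of length 3. dp[8][8] = 3 confirms this is the maximum.

3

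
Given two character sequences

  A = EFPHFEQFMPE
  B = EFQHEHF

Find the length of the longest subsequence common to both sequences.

5

Let dp[i][j] be the LCS length of the first i characters of A and the first j characters of B. dp[i][j] = dp[i-1][j-1]+1 when the i-th and j-th characters match, else max(dp[i-1][j], dp[i][j-1]).
    ·  E  F  Q  H  E  H  F
 ·  0  0  0  0  0  0  0  0
 E  0  1  1  1  1  1  1  1
 F  0  1  2  2  2  2  2  2
 P  0  1  2  2  2  2  2  2
 H  0  1  2  2  3  3  3  3
 F  0  1  2  2  3  3  3  4
 E  0  1  2  2  3  4  4  4
 Q  0  1  2  3  3  4  4  4
 F  0  1  2  3  3  4  4  5
 M  0  1  2  3  3  4  4  5
 P  0  1  2  3  3  4  4  5
 E  0  1  2  3  3  4  4  5
dp[11][7] = 5. One LCS (by backtracking along matches): EFHEF.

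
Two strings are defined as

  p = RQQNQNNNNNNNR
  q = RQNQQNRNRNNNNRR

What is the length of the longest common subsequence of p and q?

Pick R (p #1, q #1), Q (p #2, q #2), Q (p #3, q #4), Q (p #5, q #5), N (p #6, q #6), N (p #7, q #8), N (p #8, q #10), N (p #9, q #11), N (p #10, q #12), N (p #11, q #13), R (p #13, q #15); all 11 characters appear in both, in order. dp[13][15] = 11 confirms this is the maximum.

11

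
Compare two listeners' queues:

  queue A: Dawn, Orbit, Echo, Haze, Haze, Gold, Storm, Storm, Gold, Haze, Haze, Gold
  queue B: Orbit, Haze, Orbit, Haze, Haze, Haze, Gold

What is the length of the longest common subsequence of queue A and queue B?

Pick Orbit at queue A[2]=queue B[1] → Haze at queue A[4]=queue B[2] → Haze at queue A[5]=queue B[4] → Haze at queue A[10]=queue B[5] → Haze at queue A[11]=queue B[6] → Gold at queue A[12]=queue B[7]; all 6 songs appear in both, in order. The LCS DP gives dp[12][7] = 6, so this is optimal.

6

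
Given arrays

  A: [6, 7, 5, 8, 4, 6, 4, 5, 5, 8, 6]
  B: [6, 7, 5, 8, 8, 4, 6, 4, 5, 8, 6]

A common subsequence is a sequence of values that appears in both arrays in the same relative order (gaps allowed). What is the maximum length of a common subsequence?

Pick 6 at A[1]=B[1], 7 at A[2]=B[2], 5 at A[3]=B[3], 8 at A[4]=B[5], 4 at A[5]=B[6], 6 at A[6]=B[7], 4 at A[7]=B[8], 5 at A[9]=B[9], 8 at A[10]=B[10], 6 at A[11]=B[11]; all 10 values appear in both, in order. The LCS DP gives dp[11][11] = 10, so this is optimal.

10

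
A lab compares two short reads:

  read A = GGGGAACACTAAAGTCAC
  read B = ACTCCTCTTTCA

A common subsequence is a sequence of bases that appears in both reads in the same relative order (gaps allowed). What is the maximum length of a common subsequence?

Match A (read A #5, read B #1), C (read A #7, read B #5), C (read A #9, read B #7), T (read A #10, read B #9), T (read A #15, read B #10), C (read A #16, read B #11), A (read A #17, read B #12) — 7 bases in the same relative order in both, and the DP table's final entry dp[18][12] is also 7, so no common subsequence is longer.

7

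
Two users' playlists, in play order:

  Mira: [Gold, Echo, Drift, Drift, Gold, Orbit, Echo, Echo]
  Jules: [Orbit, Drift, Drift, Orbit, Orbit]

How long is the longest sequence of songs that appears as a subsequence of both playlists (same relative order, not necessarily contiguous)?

Match Drift (Mira #3, Jules #2) → Drift (Mira #4, Jules #3) → Orbit (Mira #6, Jules #5) — 3 songs in the same relative order in both, and the DP table's final entry dp[8][5] is also 3, so no common subsequence is longer.

3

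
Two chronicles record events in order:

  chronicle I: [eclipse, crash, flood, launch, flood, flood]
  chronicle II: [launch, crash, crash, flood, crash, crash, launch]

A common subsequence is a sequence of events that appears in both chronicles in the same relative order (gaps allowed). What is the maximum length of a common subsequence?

One common subsequence of length 3: crash (chronicle I #2, chronicle II #3) → flood (chronicle I #3, chronicle II #4) → launch (chronicle I #4, chronicle II #7). dp[6][7] = 3 confirms this is the maximum.

3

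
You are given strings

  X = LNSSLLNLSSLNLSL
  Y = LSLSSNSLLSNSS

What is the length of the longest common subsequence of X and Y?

8

Pick L [1,3] → N [2,6] → S [4,7] → L [5,8] → L [6,9] → N [7,11] → S [10,12] → S [14,13]; all 8 characters appear in both, in order, and the DP table's final entry dp[15][13] is also 8, so no common subsequence is longer.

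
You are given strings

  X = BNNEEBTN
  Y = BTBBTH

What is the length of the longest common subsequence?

3

Let dp[i][j] be the LCS length of the first i characters of X and the first j characters of Y. dp[i][j] = dp[i-1][j-1]+1 when the i-th and j-th characters match, else max(dp[i-1][j], dp[i][j-1]).
    ·  B  T  B  B  T  H
 ·  0  0  0  0  0  0  0
 B  0  1  1  1  1  1  1
 N  0  1  1  1  1  1  1
 N  0  1  1  1  1  1  1
 E  0  1  1  1  1  1  1
 E  0  1  1  1  1  1  1
 B  0  1  1  2  2  2  2
 T  0  1  2  2  2  3  3
 N  0  1  2  2  2  3  3
dp[8][6] = 3. One LCS (by backtracking along matches): BBT.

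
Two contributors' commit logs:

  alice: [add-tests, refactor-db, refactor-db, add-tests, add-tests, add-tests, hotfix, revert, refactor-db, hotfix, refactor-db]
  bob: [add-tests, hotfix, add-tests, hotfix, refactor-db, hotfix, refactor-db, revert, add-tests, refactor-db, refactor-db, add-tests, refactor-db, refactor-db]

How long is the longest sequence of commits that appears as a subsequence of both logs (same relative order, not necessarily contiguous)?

Match add-tests [1,3], then refactor-db [2,5], then refactor-db [3,7], then add-tests [4,9], then add-tests [6,12], then refactor-db [9,13], then refactor-db [11,14] — 7 commits in the same relative order in both. The LCS DP gives dp[11][14] = 7, so this is optimal.

7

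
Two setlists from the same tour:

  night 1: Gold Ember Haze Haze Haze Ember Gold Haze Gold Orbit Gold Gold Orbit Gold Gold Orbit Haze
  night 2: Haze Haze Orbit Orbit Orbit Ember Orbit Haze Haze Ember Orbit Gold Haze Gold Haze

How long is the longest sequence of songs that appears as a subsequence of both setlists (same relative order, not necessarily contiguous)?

8

One common subsequence of length 8: Ember at night 1[2]=night 2[6], then Haze at night 1[4]=night 2[8], then Haze at night 1[5]=night 2[9], then Ember at night 1[6]=night 2[10], then Gold at night 1[7]=night 2[12], then Haze at night 1[8]=night 2[13], then Gold at night 1[15]=night 2[14], then Haze at night 1[17]=night 2[15]. The LCS DP gives dp[17][15] = 8, so this is optimal.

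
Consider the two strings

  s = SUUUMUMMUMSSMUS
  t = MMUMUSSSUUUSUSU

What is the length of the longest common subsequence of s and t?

8

Taking U [2,3] → U [3,5] → U [4,9] → U [6,10] → U [9,11] → S [11,12] → S [12,14] → U [14,15] gives a common subsequence of length 8. Since dp[15][15] = 8, nothing longer is possible.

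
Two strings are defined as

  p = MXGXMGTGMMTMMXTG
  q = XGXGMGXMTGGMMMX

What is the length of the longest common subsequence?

11

Match X at p[2]=q[1], G at p[3]=q[2], X at p[4]=q[3], M at p[5]=q[5], G at p[6]=q[6], T at p[7]=q[9], G at p[8]=q[11], M at p[10]=q[12], M at p[12]=q[13], M at p[13]=q[14], X at p[14]=q[15] — 11 characters in the same relative order in both. dp[16][15] = 11 confirms this is the maximum.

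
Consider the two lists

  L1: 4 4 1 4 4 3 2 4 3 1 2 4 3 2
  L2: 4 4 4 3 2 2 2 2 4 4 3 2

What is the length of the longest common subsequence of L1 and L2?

Match 4 [2,1], then 4 [4,2], then 4 [5,3], then 3 [6,4], then 2 [7,8], then 4 [8,9], then 4 [12,10], then 3 [13,11], then 2 [14,12] — 9 values in the same relative order in both. dp[14][12] = 9 confirms this is the maximum.

9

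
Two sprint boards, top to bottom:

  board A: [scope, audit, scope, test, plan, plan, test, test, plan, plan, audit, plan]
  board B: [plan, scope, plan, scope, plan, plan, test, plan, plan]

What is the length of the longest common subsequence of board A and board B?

Match scope at board A[1]=board B[2] → scope at board A[3]=board B[4] → plan at board A[5]=board B[5] → plan at board A[6]=board B[6] → test at board A[8]=board B[7] → plan at board A[10]=board B[8] → plan at board A[12]=board B[9] — 7 tasks in the same relative order in both, and the DP table's final entry dp[12][9] is also 7, so no common subsequence is longer.

7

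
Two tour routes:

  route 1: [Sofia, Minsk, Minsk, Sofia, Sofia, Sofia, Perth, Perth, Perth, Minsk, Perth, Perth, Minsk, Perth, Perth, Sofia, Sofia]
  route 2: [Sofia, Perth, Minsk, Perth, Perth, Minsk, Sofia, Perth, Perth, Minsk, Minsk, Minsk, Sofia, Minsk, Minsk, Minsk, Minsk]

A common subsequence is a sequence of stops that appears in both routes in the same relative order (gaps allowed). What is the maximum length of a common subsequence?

9

Pick Sofia [1,1], Minsk [2,3], Minsk [3,6], Sofia [6,7], Perth [7,8], Perth [8,9], Minsk [10,11], Minsk [13,12], Sofia [16,13]; all 9 stops appear in both, in order. Since dp[17][17] = 9, nothing longer is possible.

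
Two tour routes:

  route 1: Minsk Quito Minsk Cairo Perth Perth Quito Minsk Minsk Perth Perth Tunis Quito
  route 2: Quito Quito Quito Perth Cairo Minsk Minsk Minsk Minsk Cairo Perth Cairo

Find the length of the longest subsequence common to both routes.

5

Taking Minsk (route 1 #1, route 2 #6) → Minsk (route 1 #3, route 2 #7) → Minsk (route 1 #8, route 2 #8) → Minsk (route 1 #9, route 2 #9) → Perth (route 1 #10, route 2 #11) gives a common subsequence of length 5. dp[13][12] = 5 confirms this is the maximum.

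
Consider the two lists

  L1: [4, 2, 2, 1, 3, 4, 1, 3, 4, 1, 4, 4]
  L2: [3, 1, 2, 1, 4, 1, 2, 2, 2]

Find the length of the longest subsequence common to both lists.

4

Let dp[i][j] be the LCS length of the first i values of L1 and the first j values of L2. dp[i][j] = dp[i-1][j-1]+1 when the i-th and j-th values match, else max(dp[i-1][j], dp[i][j-1]).
    ·  3  1  2  1  4  1  2  2  2
 ·  0  0  0  0  0  0  0  0  0  0
 4  0  0  0  0  0  1  1  1  1  1
 2  0  0  0  1  1  1  1  2  2  2
 2  0  0  0  1  1  1  1  2  3  3
 1  0  0  1  1  2  2  2  2  3  3
 3  0  1  1  1  2  2  2  2  3  3
 4  0  1  1  1  2  3  3  3  3  3
 1  0  1  2  2  2  3  4  4  4  4
 3  0  1  2  2  2  3  4  4  4  4
 4  0  1  2  2  2  3  4  4  4  4
 1  0  1  2  2  3  3  4  4  4  4
 4  0  1  2  2  3  4  4  4  4  4
 4  0  1  2  2  3  4  4  4  4  4
dp[12][9] = 4. One LCS (by backtracking along matches): 2, 1, 4, 1.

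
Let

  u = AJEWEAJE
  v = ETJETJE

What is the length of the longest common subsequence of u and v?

Pick J (u #2, v #3); then E (u #3, v #4); then J (u #7, v #6); then E (u #8, v #7); all 4 characters appear in both, in order. The LCS DP gives dp[8][7] = 4, so this is optimal.

4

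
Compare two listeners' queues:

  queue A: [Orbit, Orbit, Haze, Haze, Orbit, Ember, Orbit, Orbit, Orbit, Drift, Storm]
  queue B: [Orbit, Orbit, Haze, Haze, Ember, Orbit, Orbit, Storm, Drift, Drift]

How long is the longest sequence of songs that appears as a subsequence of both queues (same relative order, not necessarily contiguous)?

8

One common subsequence of length 8: Orbit [1,1], then Orbit [2,2], then Haze [3,3], then Haze [4,4], then Ember [6,5], then Orbit [7,6], then Orbit [8,7], then Drift [10,10]. dp[11][10] = 8 confirms this is the maximum.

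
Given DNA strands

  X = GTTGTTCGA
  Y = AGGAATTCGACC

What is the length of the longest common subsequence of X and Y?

7

Let dp[i][j] be the LCS length of the first i bases of X and the first j bases of Y. dp[i][j] = dp[i-1][j-1]+1 when the i-th and j-th bases match, else max(dp[i-1][j], dp[i][j-1]).
    ·  A  G  G  A  A  T  T  C  G  A  C  C
 ·  0  0  0  0  0  0  0  0  0  0  0  0  0
 G  0  0  1  1  1  1  1  1  1  1  1  1  1
 T  0  0  1  1  1  1  2  2  2  2  2  2  2
 T  0  0  1  1  1  1  2  3  3  3  3  3  3
 G  0  0  1  2  2  2  2  3  3  4  4  4  4
 T  0  0  1  2  2  2  3  3  3  4  4  4  4
 T  0  0  1  2  2  2  3  4  4  4  4  4  4
 C  0  0  1  2  2  2  3  4  5  5  5  5  5
 G  0  0  1  2  2  2  3  4  5  6  6  6  6
 A  0  1  1  2  3  3  3  4  5  6  7  7  7
dp[9][12] = 7. One LCS (by backtracking along matches): GGTTCGA.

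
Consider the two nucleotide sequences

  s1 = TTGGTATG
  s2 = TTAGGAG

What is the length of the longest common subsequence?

One common subsequence of length 6: T [1,1]; then T [2,2]; then G [3,4]; then G [4,5]; then A [6,6]; then G [8,7]. Since dp[8][7] = 6, nothing longer is possible.

6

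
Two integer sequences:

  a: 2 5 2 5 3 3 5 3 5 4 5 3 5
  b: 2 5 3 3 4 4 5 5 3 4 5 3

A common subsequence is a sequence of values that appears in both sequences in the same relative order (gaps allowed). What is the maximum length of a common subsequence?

Taking 2 at a[3]=b[1]; then 5 at a[4]=b[2]; then 3 at a[5]=b[3]; then 3 at a[6]=b[4]; then 5 at a[7]=b[8]; then 3 at a[8]=b[9]; then 4 at a[10]=b[10]; then 5 at a[11]=b[11]; then 3 at a[12]=b[12] gives a common subsequence of length 9. The LCS DP gives dp[13][12] = 9, so this is optimal.

9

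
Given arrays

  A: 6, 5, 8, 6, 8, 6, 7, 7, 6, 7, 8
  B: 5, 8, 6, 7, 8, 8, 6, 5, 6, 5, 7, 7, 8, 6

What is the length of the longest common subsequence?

Pick 5 (A #2, B #1) → 8 (A #3, B #2) → 6 (A #4, B #3) → 8 (A #5, B #6) → 6 (A #6, B #9) → 7 (A #7, B #11) → 7 (A #8, B #12) → 6 (A #9, B #14); all 8 values appear in both, in order. dp[11][14] = 8 confirms this is the maximum.

8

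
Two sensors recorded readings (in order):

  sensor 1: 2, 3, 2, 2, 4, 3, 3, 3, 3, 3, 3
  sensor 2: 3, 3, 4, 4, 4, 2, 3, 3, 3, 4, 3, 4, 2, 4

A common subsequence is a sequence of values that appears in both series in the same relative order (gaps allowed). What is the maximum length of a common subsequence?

6

Pick 3 (sensor 1 #2, sensor 2 #2), then 2 (sensor 1 #4, sensor 2 #6), then 3 (sensor 1 #6, sensor 2 #7), then 3 (sensor 1 #7, sensor 2 #8), then 3 (sensor 1 #8, sensor 2 #9), then 3 (sensor 1 #9, sensor 2 #11); all 6 values appear in both, in order. The LCS DP gives dp[11][14] = 6, so this is optimal.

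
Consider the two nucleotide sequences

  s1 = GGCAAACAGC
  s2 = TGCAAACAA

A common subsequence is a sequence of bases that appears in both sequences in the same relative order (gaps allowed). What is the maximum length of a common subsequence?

One common subsequence of length 7: G at s1[2]=s2[2] → C at s1[3]=s2[3] → A at s1[4]=s2[4] → A at s1[5]=s2[5] → A at s1[6]=s2[6] → C at s1[7]=s2[7] → A at s1[8]=s2[9]. dp[10][9] = 7 confirms this is the maximum.

7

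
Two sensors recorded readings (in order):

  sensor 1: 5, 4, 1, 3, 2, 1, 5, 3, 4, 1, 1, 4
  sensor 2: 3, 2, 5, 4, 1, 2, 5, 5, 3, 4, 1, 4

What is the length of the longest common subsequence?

9

Let dp[i][j] be the LCS length of the first i values of sensor 1 and the first j values of sensor 2. dp[i][j] = dp[i-1][j-1]+1 when the i-th and j-th values match, else max(dp[i-1][j], dp[i][j-1]).
    ·  3  2  5  4  1  2  5  5  3  4  1  4
 ·  0  0  0  0  0  0  0  0  0  0  0  0  0
 5  0  0  0  1  1  1  1  1  1  1  1  1  1
 4  0  0  0  1  2  2  2  2  2  2  2  2  2
 1  0  0  0  1  2  3  3  3  3  3  3  3  3
 3  0  1  1  1  2  3  3  3  3  4  4  4  4
 2  0  1  2  2  2  3  4  4  4  4  4  4  4
 1  0  1  2  2  2  3  4  4  4  4  4  5  5
 5  0  1  2  3  3  3  4  5  5  5  5  5  5
 3  0  1  2  3  3  3  4  5  5  6  6  6  6
 4  0  1  2  3  4  4  4  5  5  6  7  7  7
 1  0  1  2  3  4  5  5  5  5  6  7  8  8
 1  0  1  2  3  4  5  5  5  5  6  7  8  8
 4  0  1  2  3  4  5  5  5  5  6  7  8  9
dp[12][12] = 9. One LCS (by backtracking along matches): 5, 4, 1, 2, 5, 3, 4, 1, 4.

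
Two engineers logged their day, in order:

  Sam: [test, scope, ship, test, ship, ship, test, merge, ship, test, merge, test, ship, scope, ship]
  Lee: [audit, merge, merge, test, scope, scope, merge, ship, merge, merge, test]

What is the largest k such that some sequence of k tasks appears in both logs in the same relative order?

6

Match test at Sam[1]=Lee[4], then scope at Sam[2]=Lee[6], then ship at Sam[6]=Lee[8], then merge at Sam[8]=Lee[9], then merge at Sam[11]=Lee[10], then test at Sam[12]=Lee[11] — 6 tasks in the same relative order in both. dp[15][11] = 6 confirms this is the maximum.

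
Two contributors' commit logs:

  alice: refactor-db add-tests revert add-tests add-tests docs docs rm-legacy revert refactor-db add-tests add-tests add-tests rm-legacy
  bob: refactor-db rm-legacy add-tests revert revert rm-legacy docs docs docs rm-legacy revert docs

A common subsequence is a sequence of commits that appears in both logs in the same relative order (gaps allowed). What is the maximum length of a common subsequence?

Pick refactor-db (alice #1, bob #1), add-tests (alice #2, bob #3), revert (alice #3, bob #5), docs (alice #6, bob #8), docs (alice #7, bob #9), rm-legacy (alice #8, bob #10), revert (alice #9, bob #11); all 7 commits appear in both, in order. Since dp[14][12] = 7, nothing longer is possible.

7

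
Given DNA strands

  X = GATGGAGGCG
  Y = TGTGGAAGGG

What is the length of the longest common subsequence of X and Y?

Let dp[i][j] be the LCS length of the first i bases of X and the first j bases of Y. dp[i][j] = dp[i-1][j-1]+1 when the i-th and j-th bases match, else max(dp[i-1][j], dp[i][j-1]).
    ·  T  G  T  G  G  A  A  G  G  G
 ·  0  0  0  0  0  0  0  0  0  0  0
 G  0  0  1  1  1  1  1  1  1  1  1
 A  0  0  1  1  1  1  2  2  2  2  2
 T  0  1  1  2  2  2  2  2  2  2  2
 G  0  1  2  2  3  3  3  3  3  3  3
 G  0  1  2  2  3  4  4  4  4  4  4
 A  0  1  2  2  3  4  5  5  5  5  5
 G  0  1  2  2  3  4  5  5  6  6  6
 G  0  1  2  2  3  4  5  5  6  7  7
 C  0  1  2  2  3  4  5  5  6  7  7
 G  0  1  2  2  3  4  5  5  6  7  8
dp[10][10] = 8. One LCS (by backtracking along matches): GTGGAGGG.

8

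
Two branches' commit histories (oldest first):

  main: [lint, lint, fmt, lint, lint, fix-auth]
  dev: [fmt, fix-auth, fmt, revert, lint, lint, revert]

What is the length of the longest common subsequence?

3

Pick fmt [3,3]; then lint [4,5]; then lint [5,6]; all 3 commits appear in both, in order. The LCS DP gives dp[6][7] = 3, so this is optimal.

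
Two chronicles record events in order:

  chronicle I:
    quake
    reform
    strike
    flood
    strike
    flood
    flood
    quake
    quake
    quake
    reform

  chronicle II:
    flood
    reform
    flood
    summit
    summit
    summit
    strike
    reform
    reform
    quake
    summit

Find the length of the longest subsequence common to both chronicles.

4

Match reform [2,2], then flood [4,3], then strike [5,7], then quake [8,10] — 4 events in the same relative order in both. The LCS DP gives dp[11][11] = 4, so this is optimal.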